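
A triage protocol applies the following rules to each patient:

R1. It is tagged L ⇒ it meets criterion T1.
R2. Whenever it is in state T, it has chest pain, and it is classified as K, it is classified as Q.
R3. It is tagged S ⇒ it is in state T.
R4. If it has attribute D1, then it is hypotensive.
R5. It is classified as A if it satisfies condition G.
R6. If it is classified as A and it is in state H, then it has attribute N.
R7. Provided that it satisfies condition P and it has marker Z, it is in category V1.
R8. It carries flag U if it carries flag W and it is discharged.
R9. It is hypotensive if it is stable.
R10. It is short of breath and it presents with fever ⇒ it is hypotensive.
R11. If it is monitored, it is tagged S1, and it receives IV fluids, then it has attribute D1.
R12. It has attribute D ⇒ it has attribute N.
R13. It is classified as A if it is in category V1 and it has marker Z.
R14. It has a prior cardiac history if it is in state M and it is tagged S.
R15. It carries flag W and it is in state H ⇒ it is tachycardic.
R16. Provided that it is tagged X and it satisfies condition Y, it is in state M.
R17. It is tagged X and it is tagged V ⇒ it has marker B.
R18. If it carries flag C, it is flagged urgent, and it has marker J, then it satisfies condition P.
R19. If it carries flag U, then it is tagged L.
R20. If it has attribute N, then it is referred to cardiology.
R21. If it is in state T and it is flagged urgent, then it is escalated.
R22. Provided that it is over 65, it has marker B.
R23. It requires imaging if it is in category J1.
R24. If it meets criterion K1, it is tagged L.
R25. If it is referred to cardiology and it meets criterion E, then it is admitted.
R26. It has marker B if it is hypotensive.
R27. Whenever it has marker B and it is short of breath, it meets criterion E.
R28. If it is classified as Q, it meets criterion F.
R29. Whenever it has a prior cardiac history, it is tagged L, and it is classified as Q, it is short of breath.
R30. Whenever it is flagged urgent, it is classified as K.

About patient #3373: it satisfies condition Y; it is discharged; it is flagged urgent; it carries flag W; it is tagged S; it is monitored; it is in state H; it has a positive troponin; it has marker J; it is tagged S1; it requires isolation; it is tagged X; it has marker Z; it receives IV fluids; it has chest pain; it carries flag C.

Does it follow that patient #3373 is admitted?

By R3 (it is tagged S): it is in state T.
By R8 (it carries flag W, it is discharged): it carries flag U.
By R11 (it is monitored, it is tagged S1, it receives IV fluids): it has attribute D1.
By R16 (it is tagged X, it satisfies condition Y): it is in state M.
By R18 (it carries flag C, it is flagged urgent, it has marker J): it satisfies condition P.
By R19 (it carries flag U): it is tagged L.
By R30 (it is flagged urgent): it is classified as K.
By R2 (it is in state T, it has chest pain, it is classified as K): it is classified as Q.
By R4 (it has attribute D1): it is hypotensive.
By R7 (it satisfies condition P, it has marker Z): it is in category V1.
By R13 (it is in category V1, it has marker Z): it is classified as A.
By R14 (it is in state M, it is tagged S): it has a prior cardiac history.
By R26 (it is hypotensive): it has marker B.
By R29 (it has a prior cardiac history, it is tagged L, it is classified as Q): it is short of breath.
By R6 (it is classified as A, it is in state H): it has attribute N.
By R20 (it has attribute N): it is referred to cardiology.
By R27 (it has marker B, it is short of breath): it meets criterion E.
By R25 (it is referred to cardiology, it meets criterion E): it is admitted.

Yes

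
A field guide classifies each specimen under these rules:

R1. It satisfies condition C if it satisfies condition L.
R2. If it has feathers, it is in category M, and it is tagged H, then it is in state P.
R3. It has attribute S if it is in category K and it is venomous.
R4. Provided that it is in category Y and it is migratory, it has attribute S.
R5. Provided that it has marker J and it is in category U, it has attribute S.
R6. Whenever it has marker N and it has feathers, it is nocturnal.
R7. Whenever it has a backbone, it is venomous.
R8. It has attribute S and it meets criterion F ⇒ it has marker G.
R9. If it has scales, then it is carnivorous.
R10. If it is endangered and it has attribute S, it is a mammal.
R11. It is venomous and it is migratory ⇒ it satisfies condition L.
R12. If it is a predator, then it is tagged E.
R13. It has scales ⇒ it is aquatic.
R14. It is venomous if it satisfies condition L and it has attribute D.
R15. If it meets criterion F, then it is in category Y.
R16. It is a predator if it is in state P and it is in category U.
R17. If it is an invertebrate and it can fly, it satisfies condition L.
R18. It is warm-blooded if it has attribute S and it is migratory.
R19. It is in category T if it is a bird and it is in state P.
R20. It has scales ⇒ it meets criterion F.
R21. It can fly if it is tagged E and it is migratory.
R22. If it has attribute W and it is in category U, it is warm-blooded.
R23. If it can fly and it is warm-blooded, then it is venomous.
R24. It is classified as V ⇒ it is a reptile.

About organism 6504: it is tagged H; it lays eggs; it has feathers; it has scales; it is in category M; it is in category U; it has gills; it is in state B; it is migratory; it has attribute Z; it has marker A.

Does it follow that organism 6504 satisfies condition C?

By R2 (it has feathers, it is in category M, it is tagged H): it is in state P.
By R16 (it is in state P, it is in category U): it is a predator.
By R20 (it has scales): it meets criterion F.
By R12 (it is a predator): it is tagged E.
By R15 (it meets criterion F): it is in category Y.
By R21 (it is tagged E, it is migratory): it can fly.
By R4 (it is in category Y, it is migratory): it has attribute S.
By R18 (it has attribute S, it is migratory): it is warm-blooded.
By R23 (it can fly, it is warm-blooded): it is venomous.
By R11 (it is venomous, it is migratory): it satisfies condition L.
By R1 (it satisfies condition L): it satisfies condition C.

Yes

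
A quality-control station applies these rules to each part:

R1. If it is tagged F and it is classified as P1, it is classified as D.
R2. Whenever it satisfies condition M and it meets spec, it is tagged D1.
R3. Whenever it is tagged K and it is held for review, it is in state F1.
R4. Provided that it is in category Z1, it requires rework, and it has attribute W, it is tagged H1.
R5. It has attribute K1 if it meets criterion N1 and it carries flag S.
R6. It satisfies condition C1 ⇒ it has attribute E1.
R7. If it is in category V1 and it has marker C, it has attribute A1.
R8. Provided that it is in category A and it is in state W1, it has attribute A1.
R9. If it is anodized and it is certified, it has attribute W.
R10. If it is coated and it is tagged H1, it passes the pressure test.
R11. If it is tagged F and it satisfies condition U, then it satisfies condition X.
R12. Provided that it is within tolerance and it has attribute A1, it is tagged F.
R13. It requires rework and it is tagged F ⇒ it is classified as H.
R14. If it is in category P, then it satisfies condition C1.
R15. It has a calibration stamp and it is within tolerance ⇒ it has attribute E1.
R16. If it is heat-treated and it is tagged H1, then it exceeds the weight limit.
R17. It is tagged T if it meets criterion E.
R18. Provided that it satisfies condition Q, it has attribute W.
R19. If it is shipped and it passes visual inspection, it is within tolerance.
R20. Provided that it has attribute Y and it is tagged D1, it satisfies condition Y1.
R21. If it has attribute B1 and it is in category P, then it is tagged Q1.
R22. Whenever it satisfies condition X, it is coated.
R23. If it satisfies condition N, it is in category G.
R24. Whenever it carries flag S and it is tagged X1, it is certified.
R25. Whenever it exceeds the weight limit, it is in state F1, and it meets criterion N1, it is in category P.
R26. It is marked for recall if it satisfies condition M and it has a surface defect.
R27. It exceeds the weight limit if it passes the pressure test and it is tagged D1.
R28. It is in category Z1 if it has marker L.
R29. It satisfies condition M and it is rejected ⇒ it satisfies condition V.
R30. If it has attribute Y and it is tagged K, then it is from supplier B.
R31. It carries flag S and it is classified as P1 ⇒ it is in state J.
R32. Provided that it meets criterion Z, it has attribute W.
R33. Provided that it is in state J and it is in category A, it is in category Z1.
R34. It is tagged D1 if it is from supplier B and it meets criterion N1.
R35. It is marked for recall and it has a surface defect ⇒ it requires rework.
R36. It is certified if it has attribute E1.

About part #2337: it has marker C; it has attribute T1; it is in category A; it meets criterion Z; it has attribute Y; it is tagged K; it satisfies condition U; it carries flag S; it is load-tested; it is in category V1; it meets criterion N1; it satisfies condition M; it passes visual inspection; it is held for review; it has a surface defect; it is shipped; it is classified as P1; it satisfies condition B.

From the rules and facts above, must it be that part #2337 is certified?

Yes

By R3 (it is tagged K, it is held for review): it is in state F1.
By R7 (it is in category V1, it has marker C): it has attribute A1.
By R19 (it is shipped, it passes visual inspection): it is within tolerance.
By R26 (it satisfies condition M, it has a surface defect): it is marked for recall.
By R30 (it has attribute Y, it is tagged K): it is from supplier B.
By R31 (it carries flag S, it is classified as P1): it is in state J.
By R32 (it meets criterion Z): it has attribute W.
By R33 (it is in state J, it is in category A): it is in category Z1.
By R34 (it is from supplier B, it meets criterion N1): it is tagged D1.
By R35 (it is marked for recall, it has a surface defect): it requires rework.
By R4 (it is in category Z1, it requires rework, it has attribute W): it is tagged H1.
By R12 (it is within tolerance, it has attribute A1): it is tagged F.
By R11 (it is tagged F, it satisfies condition U): it satisfies condition X.
By R22 (it satisfies condition X): it is coated.
By R10 (it is coated, it is tagged H1): it passes the pressure test.
By R27 (it passes the pressure test, it is tagged D1): it exceeds the weight limit.
By R25 (it exceeds the weight limit, it is in state F1, it meets criterion N1): it is in category P.
By R14 (it is in category P): it satisfies condition C1.
By R6 (it satisfies condition C1): it has attribute E1.
By R36 (it has attribute E1): it is certified.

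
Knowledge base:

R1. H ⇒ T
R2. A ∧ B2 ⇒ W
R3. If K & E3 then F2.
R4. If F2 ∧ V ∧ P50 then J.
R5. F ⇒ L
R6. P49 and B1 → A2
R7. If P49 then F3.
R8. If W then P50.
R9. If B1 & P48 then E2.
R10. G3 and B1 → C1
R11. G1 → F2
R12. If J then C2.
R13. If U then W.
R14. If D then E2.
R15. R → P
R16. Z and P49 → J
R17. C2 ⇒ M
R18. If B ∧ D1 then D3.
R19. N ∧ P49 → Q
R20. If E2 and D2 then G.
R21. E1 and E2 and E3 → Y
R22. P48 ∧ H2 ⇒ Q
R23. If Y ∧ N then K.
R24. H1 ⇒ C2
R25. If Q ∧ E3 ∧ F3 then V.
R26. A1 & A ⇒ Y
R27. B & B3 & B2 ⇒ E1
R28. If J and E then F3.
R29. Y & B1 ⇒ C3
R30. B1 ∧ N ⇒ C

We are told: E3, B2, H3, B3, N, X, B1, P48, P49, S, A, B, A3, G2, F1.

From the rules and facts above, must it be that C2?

W  (by R2: A, B2)
F3  (by R7: P49)
P50  (by R8: W)
E2  (by R9: B1, P48)
Q  (by R19: N, P49)
V  (by R25: Q, E3, F3)
E1  (by R27: B, B3, B2)
Y  (by R21: E1, E2, E3)
K  (by R23: Y, N)
F2  (by R3: K, E3)
J  (by R4: F2, V, P50)
C2  (by R12: J)

Yes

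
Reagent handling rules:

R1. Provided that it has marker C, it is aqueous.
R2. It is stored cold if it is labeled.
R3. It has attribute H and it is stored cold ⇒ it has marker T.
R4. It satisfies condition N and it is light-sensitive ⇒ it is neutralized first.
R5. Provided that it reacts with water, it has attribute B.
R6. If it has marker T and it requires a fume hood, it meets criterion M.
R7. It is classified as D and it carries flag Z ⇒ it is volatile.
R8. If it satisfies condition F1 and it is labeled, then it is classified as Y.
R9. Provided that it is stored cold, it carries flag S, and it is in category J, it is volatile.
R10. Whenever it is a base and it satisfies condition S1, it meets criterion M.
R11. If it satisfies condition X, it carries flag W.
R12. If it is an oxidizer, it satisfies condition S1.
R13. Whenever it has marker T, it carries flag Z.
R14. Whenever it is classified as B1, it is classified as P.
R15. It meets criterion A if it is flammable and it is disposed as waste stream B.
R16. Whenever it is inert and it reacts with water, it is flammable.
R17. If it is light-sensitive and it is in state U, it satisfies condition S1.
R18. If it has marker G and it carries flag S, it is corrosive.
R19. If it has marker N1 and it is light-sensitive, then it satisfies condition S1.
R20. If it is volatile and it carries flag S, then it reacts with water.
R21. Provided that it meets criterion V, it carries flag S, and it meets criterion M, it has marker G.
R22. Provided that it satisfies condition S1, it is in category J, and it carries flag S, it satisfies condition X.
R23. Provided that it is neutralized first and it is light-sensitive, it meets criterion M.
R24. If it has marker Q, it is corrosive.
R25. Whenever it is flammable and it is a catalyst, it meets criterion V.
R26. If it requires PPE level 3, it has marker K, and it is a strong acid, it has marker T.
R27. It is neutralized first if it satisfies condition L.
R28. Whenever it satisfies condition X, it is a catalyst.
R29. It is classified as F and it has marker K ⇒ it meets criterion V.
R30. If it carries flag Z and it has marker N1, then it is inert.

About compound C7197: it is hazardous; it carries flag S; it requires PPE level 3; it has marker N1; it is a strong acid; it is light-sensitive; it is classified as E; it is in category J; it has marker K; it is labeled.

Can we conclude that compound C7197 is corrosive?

Forward chaining from the given facts derives: is stored cold, is volatile, satisfies condition S1, reacts with water, satisfies condition X, has marker T, is a catalyst, has attribute B, carries flag W, carries flag Z, is inert, is flammable, meets criterion V.
Rules concluding "it is corrosive": R18 needs "it has marker G"; R24 needs "it has marker Q" — none of these are established.

No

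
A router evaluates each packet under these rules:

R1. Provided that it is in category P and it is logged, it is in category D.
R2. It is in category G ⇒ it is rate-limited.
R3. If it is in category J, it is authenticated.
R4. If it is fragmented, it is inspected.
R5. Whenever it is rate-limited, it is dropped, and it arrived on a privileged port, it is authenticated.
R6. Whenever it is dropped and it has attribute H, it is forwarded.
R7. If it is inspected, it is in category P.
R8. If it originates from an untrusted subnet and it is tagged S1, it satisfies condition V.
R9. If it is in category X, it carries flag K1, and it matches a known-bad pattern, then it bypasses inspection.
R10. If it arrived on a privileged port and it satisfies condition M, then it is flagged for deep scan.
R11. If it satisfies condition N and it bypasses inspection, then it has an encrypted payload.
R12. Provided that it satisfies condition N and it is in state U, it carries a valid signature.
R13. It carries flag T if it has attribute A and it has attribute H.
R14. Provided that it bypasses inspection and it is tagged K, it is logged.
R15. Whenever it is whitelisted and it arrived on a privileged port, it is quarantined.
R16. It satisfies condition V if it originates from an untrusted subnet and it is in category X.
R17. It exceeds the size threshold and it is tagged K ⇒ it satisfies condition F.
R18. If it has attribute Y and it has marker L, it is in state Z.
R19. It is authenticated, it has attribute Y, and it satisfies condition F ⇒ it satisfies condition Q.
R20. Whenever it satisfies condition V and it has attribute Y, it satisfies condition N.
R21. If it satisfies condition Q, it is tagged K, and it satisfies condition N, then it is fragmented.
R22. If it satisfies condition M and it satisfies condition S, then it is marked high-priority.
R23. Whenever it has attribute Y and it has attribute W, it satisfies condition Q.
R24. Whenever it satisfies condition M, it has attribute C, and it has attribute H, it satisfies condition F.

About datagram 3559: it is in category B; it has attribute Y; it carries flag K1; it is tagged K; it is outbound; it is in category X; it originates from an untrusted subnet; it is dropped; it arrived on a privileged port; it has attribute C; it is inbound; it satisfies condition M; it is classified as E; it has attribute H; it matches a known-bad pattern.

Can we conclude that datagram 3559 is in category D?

Forward chaining from the given facts derives: is forwarded, bypasses inspection, is flagged for deep scan, is logged, satisfies condition V, satisfies condition N, satisfies condition F, has an encrypted payload.
The only rule concluding "it is in category D" is R1, which needs "it is in category P"; that is never established.

No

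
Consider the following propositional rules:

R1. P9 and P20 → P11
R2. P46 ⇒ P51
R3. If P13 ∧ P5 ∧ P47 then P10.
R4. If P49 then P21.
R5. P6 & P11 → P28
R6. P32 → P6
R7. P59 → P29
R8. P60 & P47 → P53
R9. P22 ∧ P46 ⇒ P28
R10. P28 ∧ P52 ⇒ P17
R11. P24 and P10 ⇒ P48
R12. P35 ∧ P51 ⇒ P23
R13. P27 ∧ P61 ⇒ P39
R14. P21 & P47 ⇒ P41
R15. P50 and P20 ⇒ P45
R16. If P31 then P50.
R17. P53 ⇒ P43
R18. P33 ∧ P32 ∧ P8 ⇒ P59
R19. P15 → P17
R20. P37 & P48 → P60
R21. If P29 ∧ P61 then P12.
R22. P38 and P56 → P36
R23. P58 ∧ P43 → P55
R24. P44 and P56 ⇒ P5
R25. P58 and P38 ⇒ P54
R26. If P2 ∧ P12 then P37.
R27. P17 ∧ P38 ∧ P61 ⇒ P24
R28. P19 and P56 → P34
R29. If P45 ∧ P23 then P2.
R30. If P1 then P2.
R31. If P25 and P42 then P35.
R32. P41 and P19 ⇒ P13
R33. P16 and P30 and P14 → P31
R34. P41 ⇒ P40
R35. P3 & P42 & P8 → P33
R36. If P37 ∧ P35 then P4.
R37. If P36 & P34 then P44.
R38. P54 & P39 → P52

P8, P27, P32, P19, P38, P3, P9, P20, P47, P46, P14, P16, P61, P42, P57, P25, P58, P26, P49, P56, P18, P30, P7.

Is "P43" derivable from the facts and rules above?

Yes

P11  (by R1: P9, P20)
P51  (by R2: P46)
P21  (by R4: P49)
P6  (by R6: P32)
P39  (by R13: P27, P61)
P41  (by R14: P21, P47)
P36  (by R22: P38, P56)
P54  (by R25: P58, P38)
P34  (by R28: P19, P56)
P35  (by R31: P25, P42)
P13  (by R32: P41, P19)
P31  (by R33: P16, P30, P14)
P33  (by R35: P3, P42, P8)
P44  (by R37: P36, P34)
P52  (by R38: P54, P39)
P28  (by R5: P6, P11)
P17  (by R10: P28, P52)
P23  (by R12: P35, P51)
P50  (by R16: P31)
P59  (by R18: P33, P32, P8)
P5  (by R24: P44, P56)
P24  (by R27: P17, P38, P61)
P10  (by R3: P13, P5, P47)
P29  (by R7: P59)
P48  (by R11: P24, P10)
P45  (by R15: P50, P20)
P12  (by R21: P29, P61)
P2  (by R29: P45, P23)
P37  (by R26: P2, P12)
P60  (by R20: P37, P48)
P53  (by R8: P60, P47)
P43  (by R17: P53)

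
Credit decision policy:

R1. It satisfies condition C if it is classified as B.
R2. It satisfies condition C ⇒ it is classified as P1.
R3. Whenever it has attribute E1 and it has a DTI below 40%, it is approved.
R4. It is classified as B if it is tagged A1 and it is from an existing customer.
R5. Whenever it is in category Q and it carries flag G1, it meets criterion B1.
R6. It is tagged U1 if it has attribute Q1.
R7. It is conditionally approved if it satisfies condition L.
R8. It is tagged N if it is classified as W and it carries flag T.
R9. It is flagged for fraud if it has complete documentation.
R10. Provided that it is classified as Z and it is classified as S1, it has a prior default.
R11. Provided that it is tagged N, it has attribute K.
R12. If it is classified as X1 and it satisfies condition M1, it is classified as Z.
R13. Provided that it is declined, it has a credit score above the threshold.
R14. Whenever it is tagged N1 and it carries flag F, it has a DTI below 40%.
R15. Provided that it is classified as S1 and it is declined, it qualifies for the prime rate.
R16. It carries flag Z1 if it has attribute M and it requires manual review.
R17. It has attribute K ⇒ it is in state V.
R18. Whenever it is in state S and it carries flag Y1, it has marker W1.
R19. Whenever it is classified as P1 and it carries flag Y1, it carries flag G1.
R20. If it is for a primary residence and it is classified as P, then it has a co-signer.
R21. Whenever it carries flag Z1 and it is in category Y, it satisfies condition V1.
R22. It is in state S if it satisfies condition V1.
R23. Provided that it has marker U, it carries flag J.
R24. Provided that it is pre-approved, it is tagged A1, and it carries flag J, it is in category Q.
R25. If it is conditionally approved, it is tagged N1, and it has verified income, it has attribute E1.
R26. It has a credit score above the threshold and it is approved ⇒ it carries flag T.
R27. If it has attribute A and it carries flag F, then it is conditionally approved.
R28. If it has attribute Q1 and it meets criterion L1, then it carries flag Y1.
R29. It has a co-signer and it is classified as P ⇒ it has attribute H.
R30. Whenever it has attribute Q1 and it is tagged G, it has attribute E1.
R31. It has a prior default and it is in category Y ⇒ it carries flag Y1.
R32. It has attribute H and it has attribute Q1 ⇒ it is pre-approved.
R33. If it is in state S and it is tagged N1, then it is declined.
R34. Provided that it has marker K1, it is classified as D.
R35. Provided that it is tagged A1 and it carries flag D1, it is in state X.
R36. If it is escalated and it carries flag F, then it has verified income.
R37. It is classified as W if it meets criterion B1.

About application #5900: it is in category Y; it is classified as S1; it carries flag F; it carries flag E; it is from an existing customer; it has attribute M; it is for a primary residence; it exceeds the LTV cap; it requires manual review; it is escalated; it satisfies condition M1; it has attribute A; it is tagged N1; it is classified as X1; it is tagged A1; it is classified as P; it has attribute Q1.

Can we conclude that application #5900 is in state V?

No

Forward chaining from the given facts derives: is classified as B, is tagged U1, is classified as Z, has a DTI below 40%, carries flag Z1, has a co-signer, satisfies condition V1, is in state S, is conditionally approved, has attribute H, is pre-approved, is declined, has verified income, satisfies condition C, is classified as P1, has a prior default, has a credit score above the threshold, qualifies for the prime rate, has attribute E1, carries flag Y1, is approved, has marker W1, carries flag G1, carries flag T.
The only rule concluding "it is in state V" is R17, which needs "it has attribute K"; that is never established.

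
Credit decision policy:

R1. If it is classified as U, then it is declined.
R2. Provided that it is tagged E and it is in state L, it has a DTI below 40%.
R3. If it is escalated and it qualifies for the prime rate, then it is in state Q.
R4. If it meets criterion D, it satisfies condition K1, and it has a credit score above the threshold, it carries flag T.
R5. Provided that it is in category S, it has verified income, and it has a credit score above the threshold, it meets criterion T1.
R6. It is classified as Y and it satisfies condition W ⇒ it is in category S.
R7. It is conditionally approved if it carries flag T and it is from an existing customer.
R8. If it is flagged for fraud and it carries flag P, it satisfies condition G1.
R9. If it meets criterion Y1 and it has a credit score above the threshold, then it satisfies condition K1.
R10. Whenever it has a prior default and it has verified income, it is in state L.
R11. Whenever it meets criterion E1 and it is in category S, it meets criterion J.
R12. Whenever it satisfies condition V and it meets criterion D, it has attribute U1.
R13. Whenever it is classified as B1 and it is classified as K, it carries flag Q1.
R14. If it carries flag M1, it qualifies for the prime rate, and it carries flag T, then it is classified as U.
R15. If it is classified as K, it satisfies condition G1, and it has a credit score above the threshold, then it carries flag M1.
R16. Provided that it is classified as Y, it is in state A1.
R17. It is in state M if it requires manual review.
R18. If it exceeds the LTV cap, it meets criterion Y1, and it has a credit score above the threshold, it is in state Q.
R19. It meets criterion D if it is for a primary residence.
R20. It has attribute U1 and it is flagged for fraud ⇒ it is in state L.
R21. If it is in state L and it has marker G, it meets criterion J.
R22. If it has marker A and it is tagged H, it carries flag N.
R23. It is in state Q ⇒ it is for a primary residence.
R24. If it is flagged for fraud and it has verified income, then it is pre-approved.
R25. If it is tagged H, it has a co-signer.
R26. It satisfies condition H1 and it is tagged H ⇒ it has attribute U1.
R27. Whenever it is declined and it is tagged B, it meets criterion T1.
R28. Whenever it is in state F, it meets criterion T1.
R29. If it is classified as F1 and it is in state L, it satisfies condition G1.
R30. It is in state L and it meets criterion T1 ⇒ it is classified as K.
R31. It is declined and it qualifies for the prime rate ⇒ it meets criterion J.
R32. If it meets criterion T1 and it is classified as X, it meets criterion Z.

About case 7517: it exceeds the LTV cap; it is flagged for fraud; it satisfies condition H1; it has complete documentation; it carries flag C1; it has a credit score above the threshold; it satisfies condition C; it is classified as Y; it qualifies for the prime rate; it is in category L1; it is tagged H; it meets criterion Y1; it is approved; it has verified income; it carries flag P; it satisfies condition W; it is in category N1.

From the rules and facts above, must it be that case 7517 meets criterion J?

Yes

By R6 (it is classified as Y, it satisfies condition W): it is in category S.
By R8 (it is flagged for fraud, it carries flag P): it satisfies condition G1.
By R9 (it meets criterion Y1, it has a credit score above the threshold): it satisfies condition K1.
By R18 (it exceeds the LTV cap, it meets criterion Y1, it has a credit score above the threshold): it is in state Q.
By R23 (it is in state Q): it is for a primary residence.
By R26 (it satisfies condition H1, it is tagged H): it has attribute U1.
By R5 (it is in category S, it has verified income, it has a credit score above the threshold): it meets criterion T1.
By R19 (it is for a primary residence): it meets criterion D.
By R20 (it has attribute U1, it is flagged for fraud): it is in state L.
By R30 (it is in state L, it meets criterion T1): it is classified as K.
By R4 (it meets criterion D, it satisfies condition K1, it has a credit score above the threshold): it carries flag T.
By R15 (it is classified as K, it satisfies condition G1, it has a credit score above the threshold): it carries flag M1.
By R14 (it carries flag M1, it qualifies for the prime rate, it carries flag T): it is classified as U.
By R1 (it is classified as U): it is declined.
By R31 (it is declined, it qualifies for the prime rate): it meets criterion J.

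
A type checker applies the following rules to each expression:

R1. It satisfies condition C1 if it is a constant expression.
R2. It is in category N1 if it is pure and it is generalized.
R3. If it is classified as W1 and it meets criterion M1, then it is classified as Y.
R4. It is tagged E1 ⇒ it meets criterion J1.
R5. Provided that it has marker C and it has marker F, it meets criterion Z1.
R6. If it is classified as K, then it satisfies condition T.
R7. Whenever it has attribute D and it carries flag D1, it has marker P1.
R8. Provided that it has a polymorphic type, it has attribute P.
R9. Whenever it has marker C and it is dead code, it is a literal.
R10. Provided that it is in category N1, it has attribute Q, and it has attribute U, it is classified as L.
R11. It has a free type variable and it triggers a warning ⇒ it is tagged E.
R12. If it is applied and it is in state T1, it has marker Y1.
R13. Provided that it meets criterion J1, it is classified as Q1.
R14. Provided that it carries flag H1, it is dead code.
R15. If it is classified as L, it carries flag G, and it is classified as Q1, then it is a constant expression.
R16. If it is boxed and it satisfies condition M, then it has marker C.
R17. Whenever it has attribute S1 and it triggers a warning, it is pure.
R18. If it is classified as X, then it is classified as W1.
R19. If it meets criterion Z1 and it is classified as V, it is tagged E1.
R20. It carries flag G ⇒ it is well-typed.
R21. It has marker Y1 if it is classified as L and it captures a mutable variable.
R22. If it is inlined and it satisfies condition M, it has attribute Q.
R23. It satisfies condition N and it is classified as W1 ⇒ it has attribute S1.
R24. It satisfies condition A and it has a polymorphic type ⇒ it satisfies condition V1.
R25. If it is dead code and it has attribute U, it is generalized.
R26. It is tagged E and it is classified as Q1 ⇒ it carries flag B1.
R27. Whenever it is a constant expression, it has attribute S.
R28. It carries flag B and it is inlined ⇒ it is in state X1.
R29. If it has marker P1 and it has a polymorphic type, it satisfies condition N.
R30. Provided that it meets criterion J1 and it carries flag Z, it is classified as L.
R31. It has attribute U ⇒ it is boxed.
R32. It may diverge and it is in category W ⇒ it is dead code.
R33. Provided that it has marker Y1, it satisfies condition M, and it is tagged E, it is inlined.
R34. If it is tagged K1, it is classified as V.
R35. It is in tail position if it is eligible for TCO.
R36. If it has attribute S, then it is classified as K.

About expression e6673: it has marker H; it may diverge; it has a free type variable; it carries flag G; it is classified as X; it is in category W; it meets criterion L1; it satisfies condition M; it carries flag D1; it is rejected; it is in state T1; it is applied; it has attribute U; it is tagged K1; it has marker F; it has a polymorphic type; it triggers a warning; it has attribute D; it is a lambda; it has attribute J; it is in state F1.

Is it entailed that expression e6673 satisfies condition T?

Yes

By R7 (it has attribute D, it carries flag D1): it has marker P1.
By R11 (it has a free type variable, it triggers a warning): it is tagged E.
By R12 (it is applied, it is in state T1): it has marker Y1.
By R18 (it is classified as X): it is classified as W1.
By R29 (it has marker P1, it has a polymorphic type): it satisfies condition N.
By R31 (it has attribute U): it is boxed.
By R32 (it may diverge, it is in category W): it is dead code.
By R33 (it has marker Y1, it satisfies condition M, it is tagged E): it is inlined.
By R34 (it is tagged K1): it is classified as V.
By R16 (it is boxed, it satisfies condition M): it has marker C.
By R22 (it is inlined, it satisfies condition M): it has attribute Q.
By R23 (it satisfies condition N, it is classified as W1): it has attribute S1.
By R25 (it is dead code, it has attribute U): it is generalized.
By R5 (it has marker C, it has marker F): it meets criterion Z1.
By R17 (it has attribute S1, it triggers a warning): it is pure.
By R19 (it meets criterion Z1, it is classified as V): it is tagged E1.
By R2 (it is pure, it is generalized): it is in category N1.
By R4 (it is tagged E1): it meets criterion J1.
By R10 (it is in category N1, it has attribute Q, it has attribute U): it is classified as L.
By R13 (it meets criterion J1): it is classified as Q1.
By R15 (it is classified as L, it carries flag G, it is classified as Q1): it is a constant expression.
By R27 (it is a constant expression): it has attribute S.
By R36 (it has attribute S): it is classified as K.
By R6 (it is classified as K): it satisfies condition T.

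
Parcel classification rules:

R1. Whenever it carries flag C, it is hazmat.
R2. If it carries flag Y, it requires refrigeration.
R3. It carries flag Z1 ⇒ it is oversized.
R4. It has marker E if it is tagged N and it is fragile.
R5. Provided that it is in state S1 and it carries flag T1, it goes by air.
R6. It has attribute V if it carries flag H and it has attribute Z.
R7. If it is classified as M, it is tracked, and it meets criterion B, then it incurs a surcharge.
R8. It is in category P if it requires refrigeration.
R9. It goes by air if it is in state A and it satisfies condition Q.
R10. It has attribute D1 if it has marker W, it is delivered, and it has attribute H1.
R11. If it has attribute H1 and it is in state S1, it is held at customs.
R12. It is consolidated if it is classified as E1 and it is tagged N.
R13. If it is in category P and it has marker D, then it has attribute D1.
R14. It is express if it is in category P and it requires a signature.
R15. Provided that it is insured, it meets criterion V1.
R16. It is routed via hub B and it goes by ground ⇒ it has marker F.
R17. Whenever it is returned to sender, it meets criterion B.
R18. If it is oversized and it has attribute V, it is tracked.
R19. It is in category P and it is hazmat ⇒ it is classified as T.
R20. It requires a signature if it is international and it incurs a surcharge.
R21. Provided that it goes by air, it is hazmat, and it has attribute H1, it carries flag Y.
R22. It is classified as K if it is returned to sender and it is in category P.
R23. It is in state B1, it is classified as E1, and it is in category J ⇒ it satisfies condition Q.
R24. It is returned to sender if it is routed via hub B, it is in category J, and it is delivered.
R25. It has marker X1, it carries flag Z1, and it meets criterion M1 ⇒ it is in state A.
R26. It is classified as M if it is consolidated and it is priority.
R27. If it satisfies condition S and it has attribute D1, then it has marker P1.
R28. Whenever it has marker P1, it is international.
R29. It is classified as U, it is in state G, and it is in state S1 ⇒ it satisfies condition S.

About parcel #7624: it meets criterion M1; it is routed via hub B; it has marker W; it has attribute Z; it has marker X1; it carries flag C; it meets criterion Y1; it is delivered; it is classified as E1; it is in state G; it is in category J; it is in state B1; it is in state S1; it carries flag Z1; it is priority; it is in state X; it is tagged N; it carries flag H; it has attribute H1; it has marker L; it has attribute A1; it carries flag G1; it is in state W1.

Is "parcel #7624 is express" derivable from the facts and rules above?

Forward chaining from the given facts derives: is hazmat, is oversized, has attribute V, has attribute D1, is held at customs, is consolidated, is tracked, satisfies condition Q, is returned to sender, is in state A, is classified as M, goes by air, meets criterion B, carries flag Y, requires refrigeration, incurs a surcharge, is in category P, is classified as T, is classified as K.
The only rule concluding "it is express" is R14, which needs "it requires a signature"; that is never established.

No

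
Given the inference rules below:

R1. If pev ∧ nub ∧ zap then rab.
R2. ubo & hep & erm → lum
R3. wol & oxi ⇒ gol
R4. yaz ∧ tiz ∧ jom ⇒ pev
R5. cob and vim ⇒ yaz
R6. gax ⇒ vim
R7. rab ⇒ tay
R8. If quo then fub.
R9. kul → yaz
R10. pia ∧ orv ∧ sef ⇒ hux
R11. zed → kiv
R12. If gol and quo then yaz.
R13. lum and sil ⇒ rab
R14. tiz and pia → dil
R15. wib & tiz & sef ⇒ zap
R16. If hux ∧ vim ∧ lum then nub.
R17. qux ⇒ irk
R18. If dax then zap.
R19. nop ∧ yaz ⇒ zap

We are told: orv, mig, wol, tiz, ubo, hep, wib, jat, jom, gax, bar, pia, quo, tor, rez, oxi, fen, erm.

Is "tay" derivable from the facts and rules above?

No

Forward chaining from the given facts derives: lum, gol, vim, fub, yaz, dil, pev.
The only rule concluding tay is R7, which needs rab; that is never established.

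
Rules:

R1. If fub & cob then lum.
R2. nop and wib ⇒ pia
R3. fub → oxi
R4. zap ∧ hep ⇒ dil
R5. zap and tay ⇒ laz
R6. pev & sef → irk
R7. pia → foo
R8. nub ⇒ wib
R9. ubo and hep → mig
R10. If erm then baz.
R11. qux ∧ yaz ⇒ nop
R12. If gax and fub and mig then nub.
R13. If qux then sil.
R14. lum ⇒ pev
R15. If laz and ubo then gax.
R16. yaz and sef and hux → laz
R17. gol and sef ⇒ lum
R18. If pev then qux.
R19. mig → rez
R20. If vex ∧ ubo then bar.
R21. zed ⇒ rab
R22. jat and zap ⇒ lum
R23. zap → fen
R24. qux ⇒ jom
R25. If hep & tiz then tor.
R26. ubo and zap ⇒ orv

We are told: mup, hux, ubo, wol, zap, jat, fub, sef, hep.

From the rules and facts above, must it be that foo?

Forward chaining from the given facts derives: oxi, dil, mig, rez, lum, fen, orv, pev, qux, jom, irk, sil.
The only rule concluding foo is R7, which needs pia; that is never established.

No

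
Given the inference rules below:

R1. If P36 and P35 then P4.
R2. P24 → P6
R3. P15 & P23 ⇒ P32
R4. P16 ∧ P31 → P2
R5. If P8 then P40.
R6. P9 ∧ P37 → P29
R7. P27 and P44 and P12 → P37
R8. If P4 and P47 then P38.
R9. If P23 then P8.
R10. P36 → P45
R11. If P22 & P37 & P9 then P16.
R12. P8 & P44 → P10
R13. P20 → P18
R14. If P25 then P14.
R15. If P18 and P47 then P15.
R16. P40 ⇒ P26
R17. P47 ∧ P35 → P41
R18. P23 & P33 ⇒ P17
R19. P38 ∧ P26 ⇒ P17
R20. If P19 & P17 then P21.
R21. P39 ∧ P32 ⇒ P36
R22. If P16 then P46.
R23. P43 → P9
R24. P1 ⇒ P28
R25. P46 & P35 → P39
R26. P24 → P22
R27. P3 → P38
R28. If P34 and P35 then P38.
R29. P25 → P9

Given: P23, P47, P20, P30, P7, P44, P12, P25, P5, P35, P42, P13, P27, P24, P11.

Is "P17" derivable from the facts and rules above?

P37  (by R7: P27, P44, P12)
P8  (by R9: P23)
P18  (by R13: P20)
P15  (by R15: P18, P47)
P22  (by R26: P24)
P9  (by R29: P25)
P32  (by R3: P15, P23)
P40  (by R5: P8)
P16  (by R11: P22, P37, P9)
P26  (by R16: P40)
P46  (by R22: P16)
P39  (by R25: P46, P35)
P36  (by R21: P39, P32)
P4  (by R1: P36, P35)
P38  (by R8: P4, P47)
P17  (by R19: P38, P26)

Yes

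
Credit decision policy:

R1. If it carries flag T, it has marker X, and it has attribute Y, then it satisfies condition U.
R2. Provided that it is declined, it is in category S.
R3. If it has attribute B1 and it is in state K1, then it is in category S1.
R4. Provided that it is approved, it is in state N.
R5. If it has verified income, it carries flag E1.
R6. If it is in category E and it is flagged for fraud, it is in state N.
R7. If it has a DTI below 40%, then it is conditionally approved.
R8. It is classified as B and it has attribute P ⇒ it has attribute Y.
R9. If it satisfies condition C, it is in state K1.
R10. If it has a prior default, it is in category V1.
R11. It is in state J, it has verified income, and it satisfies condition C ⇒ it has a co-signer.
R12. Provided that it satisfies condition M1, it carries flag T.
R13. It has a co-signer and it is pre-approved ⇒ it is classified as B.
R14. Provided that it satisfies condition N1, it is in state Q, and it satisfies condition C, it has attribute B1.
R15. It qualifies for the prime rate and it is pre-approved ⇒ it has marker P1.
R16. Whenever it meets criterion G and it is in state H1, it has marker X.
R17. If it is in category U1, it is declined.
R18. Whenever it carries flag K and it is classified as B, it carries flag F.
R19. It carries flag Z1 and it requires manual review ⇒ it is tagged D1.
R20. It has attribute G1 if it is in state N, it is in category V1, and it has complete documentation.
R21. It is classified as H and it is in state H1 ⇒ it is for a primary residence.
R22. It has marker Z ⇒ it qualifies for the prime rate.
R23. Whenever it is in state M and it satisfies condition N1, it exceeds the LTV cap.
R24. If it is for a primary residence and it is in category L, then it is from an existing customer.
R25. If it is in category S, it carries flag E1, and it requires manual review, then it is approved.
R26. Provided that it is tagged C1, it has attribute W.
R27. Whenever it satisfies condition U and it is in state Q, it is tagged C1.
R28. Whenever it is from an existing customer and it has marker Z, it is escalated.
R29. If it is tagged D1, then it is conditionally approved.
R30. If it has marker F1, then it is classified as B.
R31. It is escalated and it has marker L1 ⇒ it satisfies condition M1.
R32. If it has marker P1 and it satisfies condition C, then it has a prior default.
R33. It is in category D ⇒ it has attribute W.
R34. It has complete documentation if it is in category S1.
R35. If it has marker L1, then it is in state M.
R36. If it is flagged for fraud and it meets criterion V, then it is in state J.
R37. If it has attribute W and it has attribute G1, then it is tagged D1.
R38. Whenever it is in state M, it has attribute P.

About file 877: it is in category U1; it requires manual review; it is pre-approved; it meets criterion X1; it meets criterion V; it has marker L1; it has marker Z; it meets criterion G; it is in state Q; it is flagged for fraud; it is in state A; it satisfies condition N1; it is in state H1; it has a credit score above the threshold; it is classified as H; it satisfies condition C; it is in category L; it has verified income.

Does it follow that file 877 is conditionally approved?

Yes

By R5 (it has verified income): it carries flag E1.
By R9 (it satisfies condition C): it is in state K1.
By R14 (it satisfies condition N1, it is in state Q, it satisfies condition C): it has attribute B1.
By R16 (it meets criterion G, it is in state H1): it has marker X.
By R17 (it is in category U1): it is declined.
By R21 (it is classified as H, it is in state H1): it is for a primary residence.
By R22 (it has marker Z): it qualifies for the prime rate.
By R24 (it is for a primary residence, it is in category L): it is from an existing customer.
By R28 (it is from an existing customer, it has marker Z): it is escalated.
By R31 (it is escalated, it has marker L1): it satisfies condition M1.
By R35 (it has marker L1): it is in state M.
By R36 (it is flagged for fraud, it meets criterion V): it is in state J.
By R38 (it is in state M): it has attribute P.
By R2 (it is declined): it is in category S.
By R3 (it has attribute B1, it is in state K1): it is in category S1.
By R11 (it is in state J, it has verified income, it satisfies condition C): it has a co-signer.
By R12 (it satisfies condition M1): it carries flag T.
By R13 (it has a co-signer, it is pre-approved): it is classified as B.
By R15 (it qualifies for the prime rate, it is pre-approved): it has marker P1.
By R25 (it is in category S, it carries flag E1, it requires manual review): it is approved.
By R32 (it has marker P1, it satisfies condition C): it has a prior default.
By R34 (it is in category S1): it has complete documentation.
By R4 (it is approved): it is in state N.
By R8 (it is classified as B, it has attribute P): it has attribute Y.
By R10 (it has a prior default): it is in category V1.
By R20 (it is in state N, it is in category V1, it has complete documentation): it has attribute G1.
By R1 (it carries flag T, it has marker X, it has attribute Y): it satisfies condition U.
By R27 (it satisfies condition U, it is in state Q): it is tagged C1.
By R26 (it is tagged C1): it has attribute W.
By R37 (it has attribute W, it has attribute G1): it is tagged D1.
By R29 (it is tagged D1): it is conditionally approved.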